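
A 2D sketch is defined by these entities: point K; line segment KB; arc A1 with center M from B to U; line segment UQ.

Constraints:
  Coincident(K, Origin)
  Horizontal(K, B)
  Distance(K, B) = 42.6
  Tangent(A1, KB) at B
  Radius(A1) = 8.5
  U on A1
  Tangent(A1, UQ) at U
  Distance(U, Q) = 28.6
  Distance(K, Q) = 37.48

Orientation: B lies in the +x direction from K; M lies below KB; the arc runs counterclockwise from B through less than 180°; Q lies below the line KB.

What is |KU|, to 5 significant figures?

35.318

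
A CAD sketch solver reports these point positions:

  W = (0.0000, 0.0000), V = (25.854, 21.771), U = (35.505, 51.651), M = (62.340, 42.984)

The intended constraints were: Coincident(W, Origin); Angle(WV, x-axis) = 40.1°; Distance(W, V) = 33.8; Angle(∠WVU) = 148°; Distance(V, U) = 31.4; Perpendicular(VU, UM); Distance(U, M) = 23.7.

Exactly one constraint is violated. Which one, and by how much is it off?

Distance(U, M) = 23.7 — off by 4.50.

W = (0.00, 0.00) ✓; WV at 40.10° ✓; |WV| = 33.80 ✓; ∠WVU = 148.0° ✓; |VU| = 31.40 ✓; ∠(VU, UM) = 90.00° ✓; |UM| = 28.20 ✗.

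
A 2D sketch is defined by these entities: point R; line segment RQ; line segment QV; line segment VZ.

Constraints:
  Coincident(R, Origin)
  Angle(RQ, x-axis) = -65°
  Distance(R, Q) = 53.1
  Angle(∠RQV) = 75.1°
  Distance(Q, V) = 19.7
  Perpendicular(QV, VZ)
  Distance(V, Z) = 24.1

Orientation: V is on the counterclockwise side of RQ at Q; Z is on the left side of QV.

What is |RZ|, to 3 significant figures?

27.9

∠RQV = 75.1°, so QV runs at -65.0° + (180° − 75.1°) = 39.9° from the x-axis; with |QV| = 19.7, V = Q + 19.7·(cos 39.9°, sin 39.9°) = (37.6, -35.5). QV ⟂ VZ; with |VZ| = 24.1 on the left of QV, Z = V + 24.1·(-0.641, 0.767) = (22.1, -17.0). Then |RZ| = |Z − R| = 27.9.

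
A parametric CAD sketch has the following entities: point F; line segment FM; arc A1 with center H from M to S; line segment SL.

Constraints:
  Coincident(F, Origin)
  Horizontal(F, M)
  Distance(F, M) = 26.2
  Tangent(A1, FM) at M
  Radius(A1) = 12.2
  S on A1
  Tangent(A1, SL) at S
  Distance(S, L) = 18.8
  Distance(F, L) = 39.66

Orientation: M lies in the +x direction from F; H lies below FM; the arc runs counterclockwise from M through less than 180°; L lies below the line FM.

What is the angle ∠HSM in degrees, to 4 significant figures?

35.76°

F is at the origin; FM is horizontal with |FM| = 26.2 and M on the +x side, so M = (26.20, 0.000). Since A1 is tangent to FM there, HM ⟂ FM, so H = M + (0, -12.2) = (26.20, -12.20). Since HS ⟂ SL (tangency), |HL| = √(12.2² + 18.8²) = 22.41 regardless of where S sits on A1. So L lies on both circle(F, 39.66) and circle(H, 22.41); the below-FM intersection is L = (20.59, -33.90). S is the foot of the tangent from L: S = (14.63, -16.07).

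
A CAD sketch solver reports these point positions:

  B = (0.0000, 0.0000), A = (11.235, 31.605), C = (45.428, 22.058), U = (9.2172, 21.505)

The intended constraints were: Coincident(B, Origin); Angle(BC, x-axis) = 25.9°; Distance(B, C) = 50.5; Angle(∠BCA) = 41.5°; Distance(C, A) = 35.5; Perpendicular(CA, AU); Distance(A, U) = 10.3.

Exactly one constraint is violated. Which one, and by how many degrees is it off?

Perpendicular(CA, AU) — off by 4.30°.

B = (0.00, 0.00) ✓; BC at 25.90° ✓; |BC| = 50.50 ✓; ∠BCA = 41.50° ✓; |CA| = 35.50 ✓; ∠(CA, AU) = 94.30° ✗; |AU| = 10.30 ✓.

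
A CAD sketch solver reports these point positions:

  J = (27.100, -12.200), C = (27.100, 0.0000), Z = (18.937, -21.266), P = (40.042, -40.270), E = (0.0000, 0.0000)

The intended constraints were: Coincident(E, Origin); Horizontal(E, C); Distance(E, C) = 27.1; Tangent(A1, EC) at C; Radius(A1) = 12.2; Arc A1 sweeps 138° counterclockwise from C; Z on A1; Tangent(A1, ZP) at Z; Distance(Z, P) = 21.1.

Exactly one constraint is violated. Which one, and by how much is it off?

Distance(Z, P) = 21.1 — off by 7.30.

E = (0.00, 0.00) ✓; E.y = 0.00, C.y = 0.00 ✓; |EC| = 27.10 ✓; ∠(JC, CE) = 90.00° ✓; |JC| = 12.20 ✓; bearing(J→Z) − bearing(J→C) = 138.0° ✓; |JZ| = 12.20 ✓; ∠(JZ, ZP) = 90.00° ✓; |ZP| = 28.40 ✗.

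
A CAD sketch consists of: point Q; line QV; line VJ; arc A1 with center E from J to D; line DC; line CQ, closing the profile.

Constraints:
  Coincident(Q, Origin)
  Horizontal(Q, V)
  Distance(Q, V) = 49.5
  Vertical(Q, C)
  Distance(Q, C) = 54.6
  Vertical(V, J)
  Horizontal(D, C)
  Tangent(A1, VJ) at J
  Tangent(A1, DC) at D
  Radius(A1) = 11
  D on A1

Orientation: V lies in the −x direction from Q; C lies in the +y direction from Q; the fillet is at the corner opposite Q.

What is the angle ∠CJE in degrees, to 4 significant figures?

12.53°

Q is at the origin; Q and V share the same y with |QV| = 49.5 and V on the −x side, so V = (-49.50, 0.000). QC is vertical with |QC| = 54.6 and C on the +y side, so C = (0.000, 54.60). The virtual corner opposite Q is at (-49.50, 54.60). Tangency of A1 to VJ means the radius EJ is perpendicular to VJ and A1 meets DC tangentially, so ED is at right angles to DC, with radius 11.0, so the center E sits 11.0 in from both sides at E = (-38.50, 43.60). That places the tangent points at J = (-49.50, 43.60) on VJ and D = (-38.50, 54.60) on DC. Then cos ∠CJE = JC·JE / (|JC||JE|), giving 12.53°.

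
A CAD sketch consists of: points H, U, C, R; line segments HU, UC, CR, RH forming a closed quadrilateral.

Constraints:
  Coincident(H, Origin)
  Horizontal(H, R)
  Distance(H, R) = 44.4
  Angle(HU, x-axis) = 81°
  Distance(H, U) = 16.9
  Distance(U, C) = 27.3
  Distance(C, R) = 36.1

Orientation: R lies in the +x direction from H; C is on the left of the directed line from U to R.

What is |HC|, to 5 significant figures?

40.391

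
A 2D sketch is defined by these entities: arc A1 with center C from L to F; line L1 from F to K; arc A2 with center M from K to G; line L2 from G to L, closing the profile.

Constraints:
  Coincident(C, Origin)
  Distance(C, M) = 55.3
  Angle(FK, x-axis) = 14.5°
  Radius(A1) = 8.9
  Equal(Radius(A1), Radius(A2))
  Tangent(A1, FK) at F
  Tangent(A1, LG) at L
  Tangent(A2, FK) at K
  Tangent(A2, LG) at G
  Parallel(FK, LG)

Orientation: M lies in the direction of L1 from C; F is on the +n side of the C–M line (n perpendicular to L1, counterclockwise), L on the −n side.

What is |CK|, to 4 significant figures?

56.01

The slot axis is L1's direction at 14.5°, so u = (cos 14.5°, sin 14.5°) = (0.9681, 0.2504) and n = (−sin 14.5°, cos 14.5°) = (-0.2504, 0.9681). C is at the origin and M lies 55.3 along u from C, so M = 55.3·u = (53.54, 13.85). Tangency of A1 to both parallel lines with radius 8.9 puts F and L at C ± 8.9·n: F = (-2.228, 8.617), L = (2.228, -8.617). Equal radii place K and G the same way about M: K = M + 8.9·n = (51.31, 22.46), G = M − 8.9·n = (55.77, 5.230). Then |CK| = |K − C| = 56.01.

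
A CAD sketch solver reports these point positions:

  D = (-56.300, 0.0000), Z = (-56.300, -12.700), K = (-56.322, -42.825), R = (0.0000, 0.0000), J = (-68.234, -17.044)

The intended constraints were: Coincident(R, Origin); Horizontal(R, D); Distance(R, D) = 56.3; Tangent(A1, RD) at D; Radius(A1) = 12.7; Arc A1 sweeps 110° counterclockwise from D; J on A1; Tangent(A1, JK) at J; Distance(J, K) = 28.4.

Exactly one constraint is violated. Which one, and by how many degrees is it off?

Tangent(A1, JK) at J — off by 4.80°.

R = (0.00, 0.00) ✓; R.y = 0.00, D.y = 0.00 ✓; |RD| = 56.30 ✓; ∠(ZD, DR) = 90.00° ✓; |ZD| = 12.70 ✓; bearing(Z→J) − bearing(Z→D) = 110.0° ✓; |ZJ| = 12.70 ✓; ∠(ZJ, JK) = 85.20° ✗; |JK| = 28.40 ✓.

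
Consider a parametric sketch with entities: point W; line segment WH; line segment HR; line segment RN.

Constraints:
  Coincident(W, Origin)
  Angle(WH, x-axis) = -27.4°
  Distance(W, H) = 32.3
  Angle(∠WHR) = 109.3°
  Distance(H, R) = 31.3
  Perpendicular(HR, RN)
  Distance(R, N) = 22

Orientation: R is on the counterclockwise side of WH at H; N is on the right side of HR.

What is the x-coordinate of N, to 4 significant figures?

66.54

∠WHR = 109.3°, so HR runs at -27.4° + (180° − 109.3°) = 43.30° from the x-axis; with |HR| = 31.3, R = H + 31.3·(cos 43.30°, sin 43.30°) = (51.46, 6.602). HR is perpendicular to RN; with |RN| = 22.0 on the right of HR, N = R + 22.0·(0.6858, -0.7278) = (66.54, -9.409). So N.x = 66.54.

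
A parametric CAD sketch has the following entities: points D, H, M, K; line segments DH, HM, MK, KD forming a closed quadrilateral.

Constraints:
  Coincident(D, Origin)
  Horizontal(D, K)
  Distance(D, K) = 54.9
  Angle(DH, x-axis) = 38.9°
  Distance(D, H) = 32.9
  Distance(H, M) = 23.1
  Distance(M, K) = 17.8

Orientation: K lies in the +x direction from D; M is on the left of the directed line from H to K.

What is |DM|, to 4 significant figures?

51.09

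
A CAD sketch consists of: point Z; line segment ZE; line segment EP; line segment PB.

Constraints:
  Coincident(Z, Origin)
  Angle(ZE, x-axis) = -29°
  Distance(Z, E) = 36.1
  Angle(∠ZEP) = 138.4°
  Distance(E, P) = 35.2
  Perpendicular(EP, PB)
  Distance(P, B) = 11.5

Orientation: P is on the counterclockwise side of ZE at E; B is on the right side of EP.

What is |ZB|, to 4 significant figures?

71.60

Z is at the origin; ZE runs at -29.0° with length 36.1, so E = 36.1·(cos -29.0°, sin -29.0°) = (31.57, -17.50). ∠ZEP = 138.4°, so EP runs at -29.0° + (180° − 138.4°) = 12.60° from the x-axis; with |EP| = 35.2, P = E + 35.2·(cos 12.60°, sin 12.60°) = (65.93, -9.823). The perpendicularity gives PB at right angles to EP; with |PB| = 11.5 on the right of EP, B = P + 11.5·(0.2181, -0.9759) = (68.43, -21.05). Then |ZB| = |B − Z| = 71.60.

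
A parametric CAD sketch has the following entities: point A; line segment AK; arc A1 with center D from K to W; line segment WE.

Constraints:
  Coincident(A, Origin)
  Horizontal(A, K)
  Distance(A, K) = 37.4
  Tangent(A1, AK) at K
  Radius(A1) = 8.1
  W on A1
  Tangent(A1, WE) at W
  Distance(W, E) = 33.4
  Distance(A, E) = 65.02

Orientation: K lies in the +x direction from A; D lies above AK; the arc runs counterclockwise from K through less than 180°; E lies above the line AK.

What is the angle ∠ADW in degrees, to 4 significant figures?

156.7°

A is at the origin; AK is horizontal with |AK| = 37.4 and K on the +x side, so K = (37.40, 0.000). Since A1 is tangent to AK there, DK ⟂ AK, so D = K + (0, 8.1) = (37.40, 8.100). Since DW ⟂ WE (tangency), |DE| = √(8.1² + 33.4²) = 34.37 regardless of where W sits on A1. So E lies on both circle(A, 65.02) and circle(D, 34.37); the above-AK intersection is E = (51.79, 39.31). W is the foot of the tangent from E: W = (45.35, 6.537).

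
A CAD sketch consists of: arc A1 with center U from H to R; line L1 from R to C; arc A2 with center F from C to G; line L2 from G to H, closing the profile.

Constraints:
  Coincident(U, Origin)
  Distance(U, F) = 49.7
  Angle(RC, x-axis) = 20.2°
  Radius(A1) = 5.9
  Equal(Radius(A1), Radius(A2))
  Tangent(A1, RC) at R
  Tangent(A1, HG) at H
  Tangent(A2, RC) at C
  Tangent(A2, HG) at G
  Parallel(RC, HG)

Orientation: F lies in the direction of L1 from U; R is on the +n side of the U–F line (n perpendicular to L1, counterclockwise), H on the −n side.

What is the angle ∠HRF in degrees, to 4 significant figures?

83.23°

U is at the origin and F lies 49.7 along u from U, so F = 49.7·u = (46.64, 17.16). Tangency of A1 to both parallel lines with radius 5.9 puts R and H at U ± 5.9·n: R = (-2.037, 5.537), H = (2.037, -5.537). Then cos ∠HRF = RH·RF / (|RH||RF|), giving 83.23°.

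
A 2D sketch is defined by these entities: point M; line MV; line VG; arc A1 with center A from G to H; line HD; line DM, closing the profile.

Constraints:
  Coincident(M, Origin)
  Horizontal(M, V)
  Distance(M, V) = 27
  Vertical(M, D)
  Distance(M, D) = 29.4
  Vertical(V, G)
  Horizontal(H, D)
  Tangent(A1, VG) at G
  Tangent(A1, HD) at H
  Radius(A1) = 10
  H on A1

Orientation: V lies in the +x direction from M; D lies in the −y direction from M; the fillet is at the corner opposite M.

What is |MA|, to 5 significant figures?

25.795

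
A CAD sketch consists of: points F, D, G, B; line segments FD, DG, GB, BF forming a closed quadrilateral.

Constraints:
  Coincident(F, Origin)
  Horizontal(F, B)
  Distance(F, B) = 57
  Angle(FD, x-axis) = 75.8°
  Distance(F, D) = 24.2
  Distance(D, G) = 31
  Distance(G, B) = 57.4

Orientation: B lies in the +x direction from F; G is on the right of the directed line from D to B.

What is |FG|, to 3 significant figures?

6.97

F is at the origin; FB is horizontal with |FB| = 57.0 and B in +x, so B = (57.0, 0). FD runs at 75.8° with |FD| = 24.2, so D = (5.94, 23.5). G is determined by |DG| = 31.0 and |GB| = 57.4 together: it lies at the intersection of circle(D, 31.0) and circle(B, 57.4). With |DB| = 56.2, the foot of the radical line on DB is 7.33 from D and the perpendicular offset is √(31.0² − 7.33²) = 30.1. Taking the right-of-DB solution: G = (0.0248, -6.97).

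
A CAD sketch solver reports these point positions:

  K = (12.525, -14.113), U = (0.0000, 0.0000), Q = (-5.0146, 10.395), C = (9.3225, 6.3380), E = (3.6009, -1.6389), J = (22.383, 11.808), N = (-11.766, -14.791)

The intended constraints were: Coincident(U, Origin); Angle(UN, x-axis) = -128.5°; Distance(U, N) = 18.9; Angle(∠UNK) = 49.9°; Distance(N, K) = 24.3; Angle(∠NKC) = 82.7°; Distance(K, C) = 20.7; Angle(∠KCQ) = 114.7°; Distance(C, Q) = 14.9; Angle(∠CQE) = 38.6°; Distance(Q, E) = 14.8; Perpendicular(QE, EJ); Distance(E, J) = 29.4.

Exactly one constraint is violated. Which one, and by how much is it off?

Distance(E, J) = 29.4 — off by 6.30.

U = (0.00, 0.00) ✓; UN at -128.5° ✓; |UN| = 18.90 ✓; ∠UNK = 49.90° ✓; |NK| = 24.30 ✓; ∠NKC = 82.70° ✓; |KC| = 20.70 ✓; ∠KCQ = 114.7° ✓; |CQ| = 14.90 ✓; ∠CQE = 38.60° ✓; |QE| = 14.80 ✓; ∠(QE, EJ) = 90.00° ✓; |EJ| = 23.10 ✗.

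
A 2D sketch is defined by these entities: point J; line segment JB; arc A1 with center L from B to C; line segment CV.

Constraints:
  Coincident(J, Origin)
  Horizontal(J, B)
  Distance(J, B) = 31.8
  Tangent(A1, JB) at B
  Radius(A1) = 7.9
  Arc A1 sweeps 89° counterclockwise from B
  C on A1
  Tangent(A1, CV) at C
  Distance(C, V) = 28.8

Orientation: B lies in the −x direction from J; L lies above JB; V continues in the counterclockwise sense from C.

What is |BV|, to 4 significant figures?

37.51

J is at the origin; JB is horizontal with |JB| = 31.8 and B on the −x side, so B = (-31.80, 0.000). The tangent condition forces LB to be normal to JB, so L = B + (0, 7.9) = (-31.80, 7.900). On A1, B sits at bearing -90° from L; an 89° counterclockwise sweep puts C at bearing -1°, so C = L + 7.9·(cos -1°, sin -1°) = (-23.90, 7.762). Tangency of A1 to CV means the radius LC is perpendicular to CV, so CV runs along (−sin -1°, cos -1°); with |CV| = 28.8, V = (-23.40, 36.56). Then |BV| = |V − B| = 37.51.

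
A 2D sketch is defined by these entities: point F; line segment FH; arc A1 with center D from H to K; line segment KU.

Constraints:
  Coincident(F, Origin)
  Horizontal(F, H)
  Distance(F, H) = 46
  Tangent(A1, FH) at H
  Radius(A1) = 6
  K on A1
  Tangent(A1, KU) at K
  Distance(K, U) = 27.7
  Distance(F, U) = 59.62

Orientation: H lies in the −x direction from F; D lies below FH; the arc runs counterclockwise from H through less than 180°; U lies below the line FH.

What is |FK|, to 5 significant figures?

52.389

Checks: |DK| = 6.000 ✓; ∠(DK, KU) = 90.00° ✓; |KU| = 27.70 ✓; |FU| = 59.62 ✓.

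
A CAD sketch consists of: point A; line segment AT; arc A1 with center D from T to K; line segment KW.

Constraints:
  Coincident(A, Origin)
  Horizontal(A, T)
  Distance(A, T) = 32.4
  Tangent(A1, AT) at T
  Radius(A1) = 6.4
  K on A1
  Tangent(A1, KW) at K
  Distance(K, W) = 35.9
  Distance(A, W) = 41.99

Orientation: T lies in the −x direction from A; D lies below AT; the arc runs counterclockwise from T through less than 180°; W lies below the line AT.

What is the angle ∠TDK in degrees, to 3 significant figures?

127°

Checks: |DK| = 6.400 ✓; ∠(DK, KW) = 90.00° ✓; |KW| = 35.90 ✓; |AW| = 41.99 ✓.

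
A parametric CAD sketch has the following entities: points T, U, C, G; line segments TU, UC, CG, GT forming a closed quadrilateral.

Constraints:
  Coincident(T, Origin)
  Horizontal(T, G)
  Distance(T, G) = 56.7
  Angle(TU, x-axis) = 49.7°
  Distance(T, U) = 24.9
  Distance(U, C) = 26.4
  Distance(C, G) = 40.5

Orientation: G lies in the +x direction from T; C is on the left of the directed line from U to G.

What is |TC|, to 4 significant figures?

51.04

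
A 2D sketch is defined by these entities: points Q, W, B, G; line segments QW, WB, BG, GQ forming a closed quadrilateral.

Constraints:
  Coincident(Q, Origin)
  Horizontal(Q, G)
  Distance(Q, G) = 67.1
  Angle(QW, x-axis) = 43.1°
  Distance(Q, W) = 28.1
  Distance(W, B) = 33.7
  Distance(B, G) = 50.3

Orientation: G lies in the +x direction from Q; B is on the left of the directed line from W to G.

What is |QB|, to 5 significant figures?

61.746

Q is at the origin; Q and G share the same y with |QG| = 67.1 and G in +x, so G = (67.1, 0). QW runs at 43.1° with |QW| = 28.1, so W = (20.518, 19.200). B is determined by |WB| = 33.7 and |BG| = 50.3 together: it lies at the intersection of circle(W, 33.7) and circle(G, 50.3). With |WG| = 50.384, the foot of the radical line on WG is 11.354 from W and the perpendicular offset is √(33.7² − 11.354²) = 31.730. Taking the left-of-WG solution: B = (43.106, 44.209).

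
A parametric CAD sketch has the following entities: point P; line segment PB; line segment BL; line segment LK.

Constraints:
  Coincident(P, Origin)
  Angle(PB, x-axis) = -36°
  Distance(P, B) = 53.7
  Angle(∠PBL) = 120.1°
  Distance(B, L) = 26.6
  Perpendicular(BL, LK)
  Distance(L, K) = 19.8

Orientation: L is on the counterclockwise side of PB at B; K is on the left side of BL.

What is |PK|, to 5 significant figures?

59.802

P is at the origin; PB runs at -36.0° with length 53.7, so B = 53.7·(cos -36.0°, sin -36.0°) = (43.444, -31.564). ∠PBL = 120.1°, so BL runs at -36.0° + (180° − 120.1°) = 23.900° from the x-axis; with |BL| = 26.6, L = B + 26.6·(cos 23.900°, sin 23.900°) = (67.763, -20.787). BL is perpendicular to LK; with |LK| = 19.8 on the left of BL, K = L + 19.8·(-0.40514, 0.91425) = (59.742, -2.6851). Then |PK| = |K − P| = 59.802.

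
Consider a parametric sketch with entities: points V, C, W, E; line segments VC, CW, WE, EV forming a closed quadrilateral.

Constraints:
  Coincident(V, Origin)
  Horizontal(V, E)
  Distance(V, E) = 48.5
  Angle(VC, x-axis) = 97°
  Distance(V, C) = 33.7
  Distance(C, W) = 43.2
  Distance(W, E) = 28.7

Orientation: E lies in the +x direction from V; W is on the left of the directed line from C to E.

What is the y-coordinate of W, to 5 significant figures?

26.938

Checks: |CW| = 43.20 ✓; |WE| = 28.70 ✓.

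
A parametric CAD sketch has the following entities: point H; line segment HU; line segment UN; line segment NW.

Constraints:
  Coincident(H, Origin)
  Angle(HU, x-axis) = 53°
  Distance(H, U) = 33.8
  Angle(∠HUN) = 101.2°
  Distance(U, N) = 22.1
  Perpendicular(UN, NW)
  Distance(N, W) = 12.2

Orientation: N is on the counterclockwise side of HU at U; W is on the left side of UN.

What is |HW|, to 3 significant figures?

35.5

H is at the origin; HU runs at 53.0° with length 33.8, so U = 33.8·(cos 53.0°, sin 53.0°) = (20.3, 27.0). ∠HUN = 101.2°, so UN runs at 53.0° + (180° − 101.2°) = 132° from the x-axis; with |UN| = 22.1, N = U + 22.1·(cos 132°, sin 132°) = (5.61, 43.5). UN ⟂ NW; with |NW| = 12.2 on the left of UN, W = N + 12.2·(-0.745, -0.667) = (-3.48, 35.3). Then |HW| = |W − H| = 35.5.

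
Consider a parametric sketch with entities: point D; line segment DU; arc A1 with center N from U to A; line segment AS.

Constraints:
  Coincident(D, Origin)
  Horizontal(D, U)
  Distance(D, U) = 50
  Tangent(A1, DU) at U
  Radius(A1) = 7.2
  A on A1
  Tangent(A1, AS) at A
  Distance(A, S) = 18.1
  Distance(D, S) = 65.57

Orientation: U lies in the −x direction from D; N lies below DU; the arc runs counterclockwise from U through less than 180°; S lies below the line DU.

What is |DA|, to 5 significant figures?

57.240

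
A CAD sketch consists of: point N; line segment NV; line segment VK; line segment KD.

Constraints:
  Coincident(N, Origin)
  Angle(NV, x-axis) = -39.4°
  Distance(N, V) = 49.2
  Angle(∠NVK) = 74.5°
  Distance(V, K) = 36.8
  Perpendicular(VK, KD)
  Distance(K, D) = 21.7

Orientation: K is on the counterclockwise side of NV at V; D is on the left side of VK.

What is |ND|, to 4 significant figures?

34.93

N is at the origin; NV runs at -39.4° with length 49.2, so V = 49.2·(cos -39.4°, sin -39.4°) = (38.02, -31.23). ∠NVK = 74.5°, so VK runs at -39.4° + (180° − 74.5°) = 66.10° from the x-axis; with |VK| = 36.8, K = V + 36.8·(cos 66.10°, sin 66.10°) = (52.93, 2.416). The perpendicularity gives KD at right angles to VK; with |KD| = 21.7 on the left of VK, D = K + 21.7·(-0.9143, 0.4051) = (33.09, 11.21). Then |ND| = |D − N| = 34.93.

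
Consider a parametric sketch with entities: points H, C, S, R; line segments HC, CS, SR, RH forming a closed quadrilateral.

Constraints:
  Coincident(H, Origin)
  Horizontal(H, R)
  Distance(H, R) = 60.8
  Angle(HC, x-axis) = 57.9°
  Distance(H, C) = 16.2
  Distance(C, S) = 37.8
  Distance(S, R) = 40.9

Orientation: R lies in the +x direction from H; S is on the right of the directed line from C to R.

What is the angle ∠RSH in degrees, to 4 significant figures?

111.7°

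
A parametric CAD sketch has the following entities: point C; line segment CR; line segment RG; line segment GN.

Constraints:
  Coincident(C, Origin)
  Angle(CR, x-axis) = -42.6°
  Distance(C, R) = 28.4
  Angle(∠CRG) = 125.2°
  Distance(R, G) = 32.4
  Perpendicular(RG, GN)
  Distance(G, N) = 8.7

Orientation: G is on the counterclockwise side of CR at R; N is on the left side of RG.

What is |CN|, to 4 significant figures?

50.88

∠CRG = 125.2°, so RG runs at -42.6° + (180° − 125.2°) = 12.20° from the x-axis; with |RG| = 32.4, G = R + 32.4·(cos 12.20°, sin 12.20°) = (52.57, -12.38). RG ⟂ GN; with |GN| = 8.7 on the left of RG, N = G + 8.7·(-0.2113, 0.9774) = (50.73, -3.873). Then |CN| = |N − C| = 50.88.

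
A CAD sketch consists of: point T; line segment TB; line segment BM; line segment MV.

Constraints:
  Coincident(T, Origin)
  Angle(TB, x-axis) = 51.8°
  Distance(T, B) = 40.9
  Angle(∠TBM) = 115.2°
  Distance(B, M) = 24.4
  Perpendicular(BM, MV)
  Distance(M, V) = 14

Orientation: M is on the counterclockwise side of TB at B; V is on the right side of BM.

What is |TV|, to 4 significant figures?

65.96

∠TBM = 115.2°, so BM runs at 51.8° + (180° − 115.2°) = 116.6° from the x-axis; with |BM| = 24.4, M = B + 24.4·(cos 116.6°, sin 116.6°) = (14.37, 53.96). The perpendicularity gives MV at right angles to BM; with |MV| = 14.0 on the right of BM, V = M + 14.0·(0.8942, 0.4478) = (26.89, 60.23). Then |TV| = |V − T| = 65.96.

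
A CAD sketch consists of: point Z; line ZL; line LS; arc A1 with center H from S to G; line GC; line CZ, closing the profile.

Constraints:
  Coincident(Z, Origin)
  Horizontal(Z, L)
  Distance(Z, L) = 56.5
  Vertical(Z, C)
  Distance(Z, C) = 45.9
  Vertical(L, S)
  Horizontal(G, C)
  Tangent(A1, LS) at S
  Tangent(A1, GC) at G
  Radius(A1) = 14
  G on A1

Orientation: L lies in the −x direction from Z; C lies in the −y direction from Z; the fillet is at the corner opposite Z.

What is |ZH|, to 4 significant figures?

53.14

ZC is vertical with |ZC| = 45.9 and C on the −y side, so C = (0.000, -45.90). The virtual corner opposite Z is at (-56.50, -45.90). Since A1 is tangent to LS there, HS ⟂ LS and tangency of A1 to GC means the radius HG is perpendicular to GC, with radius 14.0, so the center H sits 14.0 in from both sides at H = (-42.50, -31.90). Then |ZH| = |H − Z| = 53.14.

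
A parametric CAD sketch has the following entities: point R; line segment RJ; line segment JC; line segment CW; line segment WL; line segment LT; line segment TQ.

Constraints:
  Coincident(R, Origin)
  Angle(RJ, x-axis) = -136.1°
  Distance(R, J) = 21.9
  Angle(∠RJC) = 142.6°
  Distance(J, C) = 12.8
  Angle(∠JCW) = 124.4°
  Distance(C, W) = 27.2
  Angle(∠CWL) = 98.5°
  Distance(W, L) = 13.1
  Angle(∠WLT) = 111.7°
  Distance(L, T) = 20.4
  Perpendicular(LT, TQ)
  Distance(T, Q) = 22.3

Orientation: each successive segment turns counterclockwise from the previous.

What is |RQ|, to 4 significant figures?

29.19

R is at the origin; RJ runs at -136.1° with length 21.9, so J = (-15.78, -15.19). ∠RJC = 142.6° gives JC at -98.70° from the x-axis; with |JC| = 12.8, C = (-17.72, -27.84). ∠JCW = 124.4° gives CW at -43.10° from the x-axis; with |CW| = 27.2, W = (2.144, -46.42). ∠CWL = 98.5° gives WL at 38.40° from the x-axis; with |WL| = 13.1, L = (12.41, -38.29). ∠WLT = 111.7° gives LT at 106.7° from the x-axis; with |LT| = 20.4, T = (6.548, -18.75). The perpendicularity gives TQ at right angles to LT, so TQ runs at -163.3°; with |TQ| = 22.3, Q = (-14.81, -25.15). Then |RQ| = |Q − R| = 29.19.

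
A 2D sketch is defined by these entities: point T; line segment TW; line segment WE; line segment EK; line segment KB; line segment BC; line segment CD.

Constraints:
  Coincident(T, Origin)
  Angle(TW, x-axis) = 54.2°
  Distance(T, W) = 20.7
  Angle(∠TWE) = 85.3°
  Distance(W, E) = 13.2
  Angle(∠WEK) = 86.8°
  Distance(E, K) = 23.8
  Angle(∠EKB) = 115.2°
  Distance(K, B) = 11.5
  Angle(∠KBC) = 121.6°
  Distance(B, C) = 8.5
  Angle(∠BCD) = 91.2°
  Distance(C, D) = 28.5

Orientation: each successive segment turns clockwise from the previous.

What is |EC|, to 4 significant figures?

29.75

∠EKB = 115.2° gives KB at 161.5° from the x-axis; with |KB| = 11.5, B = (-5.203, -5.341). ∠KBC = 121.6° gives BC at 103.1° from the x-axis; with |BC| = 8.5, C = (-7.129, 2.937). Then |EC| = |C − E| = 29.75.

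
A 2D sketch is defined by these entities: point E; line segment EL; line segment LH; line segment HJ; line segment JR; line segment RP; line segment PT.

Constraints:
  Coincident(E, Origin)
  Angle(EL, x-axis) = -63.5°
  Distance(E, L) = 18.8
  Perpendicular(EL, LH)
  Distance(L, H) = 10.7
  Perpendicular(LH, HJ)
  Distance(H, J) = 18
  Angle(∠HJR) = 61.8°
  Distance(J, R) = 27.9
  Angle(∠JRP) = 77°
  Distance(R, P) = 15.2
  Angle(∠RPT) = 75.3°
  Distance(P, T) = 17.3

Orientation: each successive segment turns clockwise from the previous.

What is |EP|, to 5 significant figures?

25.715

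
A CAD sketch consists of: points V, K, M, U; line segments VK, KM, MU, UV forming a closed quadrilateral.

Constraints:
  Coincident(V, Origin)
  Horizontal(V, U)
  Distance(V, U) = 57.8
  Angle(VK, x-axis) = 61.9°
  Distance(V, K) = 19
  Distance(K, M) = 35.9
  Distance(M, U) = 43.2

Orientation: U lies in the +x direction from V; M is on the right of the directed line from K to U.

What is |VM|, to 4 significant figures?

25.69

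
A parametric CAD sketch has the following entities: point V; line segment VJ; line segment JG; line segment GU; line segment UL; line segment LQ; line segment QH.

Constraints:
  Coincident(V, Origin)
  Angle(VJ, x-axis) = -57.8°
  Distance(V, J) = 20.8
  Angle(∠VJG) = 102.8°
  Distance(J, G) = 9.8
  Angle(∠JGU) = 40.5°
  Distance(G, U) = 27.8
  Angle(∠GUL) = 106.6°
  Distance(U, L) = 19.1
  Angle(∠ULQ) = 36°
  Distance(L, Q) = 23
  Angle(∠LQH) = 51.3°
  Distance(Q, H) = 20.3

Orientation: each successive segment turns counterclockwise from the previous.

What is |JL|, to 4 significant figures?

28.43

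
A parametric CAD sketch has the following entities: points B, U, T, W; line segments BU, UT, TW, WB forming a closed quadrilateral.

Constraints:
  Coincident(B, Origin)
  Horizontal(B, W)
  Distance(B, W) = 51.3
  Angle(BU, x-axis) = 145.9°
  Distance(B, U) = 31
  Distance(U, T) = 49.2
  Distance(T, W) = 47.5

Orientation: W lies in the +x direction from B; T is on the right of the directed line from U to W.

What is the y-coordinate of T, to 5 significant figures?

-18.795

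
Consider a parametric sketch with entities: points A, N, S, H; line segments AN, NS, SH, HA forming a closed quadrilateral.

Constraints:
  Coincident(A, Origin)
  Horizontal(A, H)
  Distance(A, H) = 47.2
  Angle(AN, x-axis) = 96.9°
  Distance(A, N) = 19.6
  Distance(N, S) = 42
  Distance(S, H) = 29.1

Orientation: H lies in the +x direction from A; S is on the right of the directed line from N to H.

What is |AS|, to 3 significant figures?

26.5

Checks: |NS| = 42.00 ✓; |SH| = 29.10 ✓.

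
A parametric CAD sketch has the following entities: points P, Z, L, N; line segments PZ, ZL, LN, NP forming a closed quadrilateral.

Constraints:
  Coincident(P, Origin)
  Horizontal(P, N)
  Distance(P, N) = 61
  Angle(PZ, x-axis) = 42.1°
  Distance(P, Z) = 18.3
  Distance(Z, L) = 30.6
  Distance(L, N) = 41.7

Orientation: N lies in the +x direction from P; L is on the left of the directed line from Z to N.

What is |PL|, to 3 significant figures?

48.9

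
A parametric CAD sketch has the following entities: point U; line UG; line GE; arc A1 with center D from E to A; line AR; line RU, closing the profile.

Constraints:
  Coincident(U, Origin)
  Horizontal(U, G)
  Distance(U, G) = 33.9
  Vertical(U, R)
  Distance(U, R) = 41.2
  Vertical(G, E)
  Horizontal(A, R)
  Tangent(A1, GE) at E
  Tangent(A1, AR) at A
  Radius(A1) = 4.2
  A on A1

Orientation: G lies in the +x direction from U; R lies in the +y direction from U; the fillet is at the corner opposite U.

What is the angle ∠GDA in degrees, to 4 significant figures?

173.5°

U is at the origin; UG is horizontal with |UG| = 33.9 and G on the +x side, so G = (33.90, 0.000). UR is vertical with |UR| = 41.2 and R on the +y side, so R = (0.000, 41.20). The virtual corner opposite U is at (33.90, 41.20). Tangency of A1 to GE means the radius DE is perpendicular to GE and the tangent condition forces DA to be normal to AR, with radius 4.2, so the center D sits 4.2 in from both sides at D = (29.70, 37.00). That places the tangent points at E = (33.90, 37.00) on GE and A = (29.70, 41.20) on AR. Then cos ∠GDA = DG·DA / (|DG||DA|), giving 173.5°.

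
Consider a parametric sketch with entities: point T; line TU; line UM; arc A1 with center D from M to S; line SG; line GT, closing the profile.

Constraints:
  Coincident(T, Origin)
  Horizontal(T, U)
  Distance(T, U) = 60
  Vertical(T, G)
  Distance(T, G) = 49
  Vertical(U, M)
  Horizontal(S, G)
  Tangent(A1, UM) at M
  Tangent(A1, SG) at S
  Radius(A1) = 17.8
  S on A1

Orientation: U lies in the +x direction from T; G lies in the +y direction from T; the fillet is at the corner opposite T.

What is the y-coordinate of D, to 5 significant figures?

31.200

T is at the origin; T and U share the same y with |TU| = 60.0 and U on the +x side, so U = (60.000, 0.0000). TG is vertical with |TG| = 49.0 and G on the +y side, so G = (0.0000, 49.000). The virtual corner opposite T is at (60.000, 49.000). Since A1 is tangent to UM there, DM ⟂ UM and A1 meets SG tangentially, so DS is at right angles to SG, with radius 17.8, so the center D sits 17.8 in from both sides at D = (42.200, 31.200). So D.y = 31.200.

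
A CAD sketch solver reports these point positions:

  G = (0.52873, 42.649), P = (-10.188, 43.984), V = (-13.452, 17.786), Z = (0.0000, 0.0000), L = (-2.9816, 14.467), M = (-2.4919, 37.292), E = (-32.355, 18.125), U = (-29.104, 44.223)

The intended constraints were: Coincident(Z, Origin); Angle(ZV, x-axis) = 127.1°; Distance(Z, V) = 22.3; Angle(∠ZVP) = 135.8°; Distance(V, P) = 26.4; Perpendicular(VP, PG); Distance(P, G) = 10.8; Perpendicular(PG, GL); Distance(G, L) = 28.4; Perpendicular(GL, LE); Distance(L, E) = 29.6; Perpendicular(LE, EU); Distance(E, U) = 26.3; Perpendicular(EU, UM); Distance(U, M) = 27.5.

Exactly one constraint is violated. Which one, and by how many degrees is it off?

Perpendicular(EU, UM) — off by 7.50°.

Z = (0.00, 0.00) ✓; ZV at 127.1° ✓; |ZV| = 22.30 ✓; ∠ZVP = 135.8° ✓; |VP| = 26.40 ✓; ∠(VP, PG) = 90.00° ✓; |PG| = 10.80 ✓; ∠(PG, GL) = 90.00° ✓; |GL| = 28.40 ✓; ∠(GL, LE) = 90.00° ✓; |LE| = 29.60 ✓; ∠(LE, EU) = 90.00° ✓; |EU| = 26.30 ✓; ∠(EU, UM) = 97.50° ✗; |UM| = 27.50 ✓.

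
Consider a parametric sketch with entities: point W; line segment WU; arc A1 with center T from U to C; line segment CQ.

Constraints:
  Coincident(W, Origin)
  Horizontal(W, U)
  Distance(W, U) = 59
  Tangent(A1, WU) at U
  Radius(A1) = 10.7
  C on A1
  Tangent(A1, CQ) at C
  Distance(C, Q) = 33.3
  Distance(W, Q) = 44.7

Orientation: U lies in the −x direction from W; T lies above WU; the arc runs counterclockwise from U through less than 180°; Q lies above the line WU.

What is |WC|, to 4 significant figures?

50.42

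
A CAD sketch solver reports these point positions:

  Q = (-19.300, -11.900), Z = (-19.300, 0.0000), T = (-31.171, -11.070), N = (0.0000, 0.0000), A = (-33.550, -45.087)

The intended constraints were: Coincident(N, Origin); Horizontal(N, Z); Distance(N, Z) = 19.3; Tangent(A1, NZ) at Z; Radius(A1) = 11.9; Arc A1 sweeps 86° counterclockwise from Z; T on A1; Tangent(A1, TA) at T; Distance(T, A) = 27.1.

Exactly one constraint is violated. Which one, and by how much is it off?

Distance(T, A) = 27.1 — off by 7.00.

N = (0.00, 0.00) ✓; N.y = 0.00, Z.y = 0.00 ✓; |NZ| = 19.30 ✓; ∠(QZ, ZN) = 90.00° ✓; |QZ| = 11.90 ✓; bearing(Q→T) − bearing(Q→Z) = 86.00° ✓; |QT| = 11.90 ✓; ∠(QT, TA) = 90.00° ✓; |TA| = 34.10 ✗.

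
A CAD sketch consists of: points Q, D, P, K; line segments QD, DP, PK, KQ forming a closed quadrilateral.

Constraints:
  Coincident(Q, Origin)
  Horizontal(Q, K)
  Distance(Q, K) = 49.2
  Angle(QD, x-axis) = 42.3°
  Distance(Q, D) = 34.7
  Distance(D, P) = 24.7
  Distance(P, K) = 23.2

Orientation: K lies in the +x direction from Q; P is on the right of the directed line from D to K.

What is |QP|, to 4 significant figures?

26.07

Q is at the origin; Q and K share the same y with |QK| = 49.2 and K in +x, so K = (49.2, 0). QD runs at 42.3° with |QD| = 34.7, so D = (25.67, 23.35). P is determined by |DP| = 24.7 and |PK| = 23.2 together: it lies at the intersection of circle(D, 24.7) and circle(K, 23.2). With |DK| = 33.16, the foot of the radical line on DK is 17.66 from D and the perpendicular offset is √(24.7² − 17.66²) = 17.27. Taking the right-of-DK solution: P = (26.04, -1.344).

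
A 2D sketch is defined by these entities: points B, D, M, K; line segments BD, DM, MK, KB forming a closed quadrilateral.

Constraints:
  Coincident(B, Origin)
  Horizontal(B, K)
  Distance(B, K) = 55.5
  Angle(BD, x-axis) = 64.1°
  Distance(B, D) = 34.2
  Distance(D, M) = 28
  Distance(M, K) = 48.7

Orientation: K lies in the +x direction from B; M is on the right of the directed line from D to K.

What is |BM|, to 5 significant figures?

7.9897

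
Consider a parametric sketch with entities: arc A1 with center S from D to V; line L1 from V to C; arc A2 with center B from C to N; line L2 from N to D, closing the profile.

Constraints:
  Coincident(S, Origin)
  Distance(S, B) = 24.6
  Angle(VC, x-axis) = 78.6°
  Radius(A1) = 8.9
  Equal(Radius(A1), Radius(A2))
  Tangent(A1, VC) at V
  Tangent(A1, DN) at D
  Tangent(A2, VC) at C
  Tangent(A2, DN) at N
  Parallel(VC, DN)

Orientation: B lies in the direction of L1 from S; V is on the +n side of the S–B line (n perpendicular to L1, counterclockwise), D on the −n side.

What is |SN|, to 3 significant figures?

26.2

Tangency of A1 to both parallel lines with radius 8.9 puts V and D at S ± 8.9·n: V = (-8.72, 1.76), D = (8.72, -1.76). Equal radii place C and N the same way about B: C = B + 8.9·n = (-3.86, 25.9), N = B − 8.9·n = (13.6, 22.4). Then |SN| = |N − S| = 26.2.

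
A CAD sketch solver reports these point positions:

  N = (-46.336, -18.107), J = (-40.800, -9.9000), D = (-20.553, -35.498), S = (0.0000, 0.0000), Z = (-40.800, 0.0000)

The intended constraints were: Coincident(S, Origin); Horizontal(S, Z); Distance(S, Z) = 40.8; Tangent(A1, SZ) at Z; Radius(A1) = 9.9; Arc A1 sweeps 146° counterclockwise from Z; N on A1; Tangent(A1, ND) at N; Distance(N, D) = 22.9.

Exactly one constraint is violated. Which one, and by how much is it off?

Distance(N, D) = 22.9 — off by 8.20.

S = (0.00, 0.00) ✓; S.y = 0.00, Z.y = 0.00 ✓; |SZ| = 40.80 ✓; ∠(JZ, ZS) = 90.00° ✓; |JZ| = 9.900 ✓; bearing(J→N) − bearing(J→Z) = 146.0° ✓; |JN| = 9.900 ✓; ∠(JN, ND) = 90.00° ✓; |ND| = 31.10 ✗.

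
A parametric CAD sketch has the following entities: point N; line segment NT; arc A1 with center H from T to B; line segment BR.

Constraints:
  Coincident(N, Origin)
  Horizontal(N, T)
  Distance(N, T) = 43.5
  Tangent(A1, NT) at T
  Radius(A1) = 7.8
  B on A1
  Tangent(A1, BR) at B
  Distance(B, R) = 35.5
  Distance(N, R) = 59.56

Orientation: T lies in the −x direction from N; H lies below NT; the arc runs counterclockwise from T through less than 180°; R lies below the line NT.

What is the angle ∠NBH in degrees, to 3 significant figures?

6.39°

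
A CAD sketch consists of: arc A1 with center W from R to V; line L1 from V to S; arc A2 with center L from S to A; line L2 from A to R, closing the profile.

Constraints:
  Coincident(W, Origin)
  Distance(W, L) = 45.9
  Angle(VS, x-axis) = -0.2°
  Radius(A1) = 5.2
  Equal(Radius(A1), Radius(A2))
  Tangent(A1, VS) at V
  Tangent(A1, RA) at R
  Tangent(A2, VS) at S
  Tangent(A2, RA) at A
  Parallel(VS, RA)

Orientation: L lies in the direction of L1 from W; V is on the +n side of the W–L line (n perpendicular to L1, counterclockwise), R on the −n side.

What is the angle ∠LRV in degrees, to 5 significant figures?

83.537°

The slot axis is L1's direction at -0.2°, so u = (cos -0.2°, sin -0.2°) = (0.99999, -0.0034907) and n = (−sin -0.2°, cos -0.2°) = (0.0034907, 0.99999). W is at the origin and L lies 45.9 along u from W, so L = 45.9·u = (45.900, -0.16022). Tangency of A1 to both parallel lines with radius 5.2 puts V and R at W ± 5.2·n: V = (0.018151, 5.2000), R = (-0.018151, -5.2000). Then cos ∠LRV = RL·RV / (|RL||RV|), giving 83.537°.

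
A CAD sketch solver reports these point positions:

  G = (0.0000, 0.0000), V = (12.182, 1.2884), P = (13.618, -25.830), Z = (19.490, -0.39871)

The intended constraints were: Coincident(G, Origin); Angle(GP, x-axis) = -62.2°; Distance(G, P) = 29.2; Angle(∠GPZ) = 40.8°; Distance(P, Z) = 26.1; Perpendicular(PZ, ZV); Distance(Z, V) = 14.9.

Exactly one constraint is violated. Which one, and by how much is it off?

Distance(Z, V) = 14.9 — off by 7.40.

G = (0.00, 0.00) ✓; GP at -62.20° ✓; |GP| = 29.20 ✓; ∠GPZ = 40.80° ✓; |PZ| = 26.10 ✓; ∠(PZ, ZV) = 90.00° ✓; |ZV| = 7.500 ✗.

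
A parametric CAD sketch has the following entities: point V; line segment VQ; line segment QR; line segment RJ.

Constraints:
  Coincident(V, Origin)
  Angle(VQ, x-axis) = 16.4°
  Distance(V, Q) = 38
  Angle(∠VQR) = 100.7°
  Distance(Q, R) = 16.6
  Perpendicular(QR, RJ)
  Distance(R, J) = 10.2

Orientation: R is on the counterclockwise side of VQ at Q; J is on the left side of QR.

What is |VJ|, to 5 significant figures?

36.002

V is at the origin; VQ runs at 16.4° with length 38.0, so Q = 38.0·(cos 16.4°, sin 16.4°) = (36.454, 10.729). ∠VQR = 100.7°, so QR runs at 16.4° + (180° − 100.7°) = 95.700° from the x-axis; with |QR| = 16.6, R = Q + 16.6·(cos 95.700°, sin 95.700°) = (34.805, 27.247). The perpendicularity gives RJ at right angles to QR; with |RJ| = 10.2 on the left of QR, J = R + 10.2·(-0.99506, -0.099320) = (24.656, 26.234). Then |VJ| = |J − V| = 36.002.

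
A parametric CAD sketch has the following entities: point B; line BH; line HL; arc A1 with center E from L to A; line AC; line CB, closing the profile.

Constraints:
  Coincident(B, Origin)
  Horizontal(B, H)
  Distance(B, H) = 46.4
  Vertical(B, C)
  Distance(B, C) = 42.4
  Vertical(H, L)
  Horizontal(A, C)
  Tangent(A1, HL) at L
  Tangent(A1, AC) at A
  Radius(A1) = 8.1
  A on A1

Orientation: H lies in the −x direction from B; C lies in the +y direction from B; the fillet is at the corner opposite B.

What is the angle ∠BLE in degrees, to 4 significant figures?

36.47°

B is at the origin; B and H share the same y with |BH| = 46.4 and H on the −x side, so H = (-46.40, 0.000). BC is vertical with |BC| = 42.4 and C on the +y side, so C = (0.000, 42.40). The virtual corner opposite B is at (-46.40, 42.40). A1 meets HL tangentially, so EL is at right angles to HL and the tangent condition forces EA to be normal to AC, with radius 8.1, so the center E sits 8.1 in from both sides at E = (-38.30, 34.30). That places the tangent points at L = (-46.40, 34.30) on HL and A = (-38.30, 42.40) on AC. Then cos ∠BLE = LB·LE / (|LB||LE|), giving 36.47°.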